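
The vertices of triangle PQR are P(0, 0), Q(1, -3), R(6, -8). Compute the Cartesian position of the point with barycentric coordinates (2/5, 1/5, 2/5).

(13/5, -19/5)

S = (2/5)·P + (1/5)·Q + (2/5)·R.
x-coordinate: (2/5)·0 + (1/5)·1 + (2/5)·6 = 13/5.
y-coordinate: (2/5)·0 + (1/5)·(-3) + (2/5)·(-8) = -19/5.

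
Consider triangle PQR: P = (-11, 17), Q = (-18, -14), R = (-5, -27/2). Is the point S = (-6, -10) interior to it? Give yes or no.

yes

Barycentric coordinates of S: (92/799, 19/799, 688/799).
The three coordinates are positive, positive, positive; a point is interior exactly when all three are positive.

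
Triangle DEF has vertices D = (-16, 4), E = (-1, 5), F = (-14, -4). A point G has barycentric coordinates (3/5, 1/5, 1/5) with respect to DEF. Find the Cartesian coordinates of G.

(-63/5, 13/5)

G = (3/5)·D + (1/5)·E + (1/5)·F.
x-coordinate: (3/5)·(-16) + (1/5)·(-1) + (1/5)·(-14) = -63/5.
y-coordinate: (3/5)·4 + (1/5)·5 + (1/5)·(-4) = 13/5.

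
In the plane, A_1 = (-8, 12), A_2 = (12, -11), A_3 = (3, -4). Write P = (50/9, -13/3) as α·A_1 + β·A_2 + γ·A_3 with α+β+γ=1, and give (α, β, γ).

(2/9, 5/9, 2/9)

Signed area of the reference triangle: [A_1A_2A_3] = ½·((-8)·(-11−(-4)) + 12·(-4−12) + 3·(12−(-11))) = ½·(56 − 192 + 69) = -67/2.
[PA_2A_3] = ½·((50/9)·(-11−(-4)) + 12·(-4−(-13/3)) + 3·(-13/3−(-11))) = ½·(-350/9 + 4 + 20) = -67/9, so the A_1-coordinate is (-67/9)/(-67/2) = 2/9.
[A_1PA_3] = ½·((-8)·(-13/3−(-4)) + (50/9)·(-4−12) + 3·(12−(-13/3))) = ½·(8/3 − 800/9 + 49) = -335/18, so the A_2-coordinate is 5/9.
[A_1A_2P] = ½·((-8)·(-11−(-13/3)) + 12·(-13/3−12) + (50/9)·(12−(-11))) = ½·(160/3 − 196 + 1150/9) = -67/9, so the A_3-coordinate is 2/9.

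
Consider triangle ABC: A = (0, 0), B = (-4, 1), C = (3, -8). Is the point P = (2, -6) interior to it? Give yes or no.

Barycentric coordinates of P: (5/29, 2/29, 22/29).
The three coordinates are positive, positive, positive; a point is interior exactly when all three are positive.

yes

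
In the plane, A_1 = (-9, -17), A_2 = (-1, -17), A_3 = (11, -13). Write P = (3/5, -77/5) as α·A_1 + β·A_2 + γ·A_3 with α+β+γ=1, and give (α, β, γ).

(2/5, 1/5, 2/5)

Signed area of the reference triangle: [A_1A_2A_3] = ½·((-9)·(-17−(-13)) + (-1)·(-13−(-17)) + 11·(-17−(-17))) = ½·(36 − 4 + 0) = 16.
[PA_2A_3] = ½·((3/5)·(-17−(-13)) + (-1)·(-13−(-77/5)) + 11·(-77/5−(-17))) = ½·(-12/5 − 12/5 + 88/5) = 32/5, so the A_1-coordinate is (32/5)/16 = 2/5.
[A_1PA_3] = ½·((-9)·(-77/5−(-13)) + (3/5)·(-13−(-17)) + 11·(-17−(-77/5))) = ½·(108/5 + 12/5 − 88/5) = 16/5, so the A_2-coordinate is 1/5.
[A_1A_2P] = ½·((-9)·(-17−(-77/5)) + (-1)·(-77/5−(-17)) + (3/5)·(-17−(-17))) = ½·(72/5 − 8/5 + 0) = 32/5, so the A_3-coordinate is 2/5.
Check: 2/5 + 1/5 + 2/5 = 1.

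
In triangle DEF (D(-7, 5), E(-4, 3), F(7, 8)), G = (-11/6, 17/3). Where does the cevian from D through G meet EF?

Barycentric coordinates of G with respect to DEF: (1/2, 1/6, 1/3).
On side EF the D-coordinate is zero; dropping G's D-weight 1/2 and renormalizing the remaining 1/6 : 1/3 gives weights 1/3, 2/3 on E, F.
H = (1/3)·(-4, 3) + (2/3)·(7, 8) = (10/3, 19/3).

(10/3, 19/3)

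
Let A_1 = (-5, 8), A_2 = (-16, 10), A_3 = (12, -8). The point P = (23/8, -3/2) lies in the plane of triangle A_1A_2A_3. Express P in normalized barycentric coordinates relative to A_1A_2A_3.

Signed area of the reference triangle: [A_1A_2A_3] = ½·((-5)·(10−(-8)) + (-16)·(-8−8) + 12·(8−10)) = ½·(-90 + 256 − 24) = 71.
[PA_2A_3] = ½·((23/8)·(10−(-8)) + (-16)·(-8−(-3/2)) + 12·(-3/2−10)) = ½·(207/4 + 104 − 138) = 71/8, so the A_1-coordinate is (71/8)/71 = 1/8.
[A_1PA_3] = ½·((-5)·(-3/2−(-8)) + (23/8)·(-8−8) + 12·(8−(-3/2))) = ½·(-65/2 − 46 + 114) = 71/4, so the A_2-coordinate is 1/4.
[A_1A_2P] = ½·((-5)·(10−(-3/2)) + (-16)·(-3/2−8) + (23/8)·(8−10)) = ½·(-115/2 + 152 − 23/4) = 355/8, so the A_3-coordinate is 5/8.
Check: 1/8 + 1/4 + 5/8 = 1.

(1/8, 1/4, 5/8)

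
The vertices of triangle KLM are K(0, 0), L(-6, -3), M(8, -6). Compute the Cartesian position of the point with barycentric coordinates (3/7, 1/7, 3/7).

(18/7, -3)

N = (3/7)·K + (1/7)·L + (3/7)·M.
x-coordinate: (3/7)·0 + (1/7)·(-6) + (3/7)·8 = 18/7.
y-coordinate: (3/7)·0 + (1/7)·(-3) + (3/7)·(-6) = -3.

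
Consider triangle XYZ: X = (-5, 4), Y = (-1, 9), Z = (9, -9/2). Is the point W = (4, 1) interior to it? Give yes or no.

Barycentric coordinates of W: (25/208, 69/208, 57/104).
The three coordinates are positive, positive, positive; a point is interior exactly when all three are positive.

yes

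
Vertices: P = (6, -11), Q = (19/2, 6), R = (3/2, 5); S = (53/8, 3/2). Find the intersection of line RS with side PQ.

Barycentric coordinates of S with respect to PQR: (1/4, 1/2, 1/4).
On side PQ the R-coordinate is zero; dropping S's R-weight 1/4 and renormalizing the remaining 1/4 : 1/2 gives weights 1/3, 2/3 on P, Q.
T = (1/3)·(6, -11) + (2/3)·(19/2, 6) = (25/3, 1/3).

(25/3, 1/3)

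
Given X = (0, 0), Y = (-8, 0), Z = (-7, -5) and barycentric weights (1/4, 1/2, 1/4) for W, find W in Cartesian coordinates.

(-23/4, -5/4)

W = (1/4)·X + (1/2)·Y + (1/4)·Z.
x-coordinate: (1/4)·0 + (1/2)·(-8) + (1/4)·(-7) = -23/4.
y-coordinate: (1/4)·0 + (1/2)·0 + (1/4)·(-5) = -5/4.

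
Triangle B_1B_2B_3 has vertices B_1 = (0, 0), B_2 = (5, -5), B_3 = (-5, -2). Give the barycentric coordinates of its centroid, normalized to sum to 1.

(1/3, 1/3, 1/3)

The centroid is the average of the vertices, so each weight is 1/3.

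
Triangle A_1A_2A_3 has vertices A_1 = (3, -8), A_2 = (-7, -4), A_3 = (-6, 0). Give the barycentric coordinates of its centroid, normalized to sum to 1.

(1/3, 1/3, 1/3)

The centroid is the average of the vertices, so each weight is 1/3.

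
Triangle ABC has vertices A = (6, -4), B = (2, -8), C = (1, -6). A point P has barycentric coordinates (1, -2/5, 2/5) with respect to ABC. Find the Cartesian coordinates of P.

(28/5, -16/5)

P = 1·A + (-2/5)·B + (2/5)·C.
x-coordinate: 1·6 + (-2/5)·2 + (2/5)·1 = 28/5.
y-coordinate: 1·(-4) + (-2/5)·(-8) + (2/5)·(-6) = -16/5.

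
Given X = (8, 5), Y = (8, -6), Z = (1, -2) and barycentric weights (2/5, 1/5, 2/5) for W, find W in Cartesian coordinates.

(26/5, 0)

W = (2/5)·X + (1/5)·Y + (2/5)·Z.
x-coordinate: (2/5)·8 + (1/5)·8 + (2/5)·1 = 26/5.
y-coordinate: (2/5)·5 + (1/5)·(-6) + (2/5)·(-2) = 0.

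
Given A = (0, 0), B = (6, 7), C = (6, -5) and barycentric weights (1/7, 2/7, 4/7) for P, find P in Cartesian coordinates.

(36/7, -6/7)

P = (1/7)·A + (2/7)·B + (4/7)·C.
x-coordinate: (1/7)·0 + (2/7)·6 + (4/7)·6 = 36/7.
y-coordinate: (1/7)·0 + (2/7)·7 + (4/7)·(-5) = -6/7.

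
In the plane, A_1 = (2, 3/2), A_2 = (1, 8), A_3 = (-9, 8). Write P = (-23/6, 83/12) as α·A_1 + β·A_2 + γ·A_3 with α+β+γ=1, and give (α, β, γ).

Signed area of the reference triangle: [A_1A_2A_3] = ½·(2·(8−8) + 1·(8−(3/2)) + (-9)·(3/2−8)) = ½·(0 + 13/2 + 117/2) = 65/2.
[PA_2A_3] = ½·((-23/6)·(8−8) + 1·(8−(83/12)) + (-9)·(83/12−8)) = ½·(0 + 13/12 + 39/4) = 65/12, so the A_1-coordinate is (65/12)/(65/2) = 1/6.
[A_1PA_3] = ½·(2·(83/12−8) + (-23/6)·(8−(3/2)) + (-9)·(3/2−(83/12))) = ½·(-13/6 − 299/12 + 195/4) = 65/6, so the A_2-coordinate is 1/3.
[A_1A_2P] = ½·(2·(8−(83/12)) + 1·(83/12−(3/2)) + (-23/6)·(3/2−8)) = ½·(13/6 + 65/12 + 299/12) = 65/4, so the A_3-coordinate is 1/2.

(1/6, 1/3, 1/2)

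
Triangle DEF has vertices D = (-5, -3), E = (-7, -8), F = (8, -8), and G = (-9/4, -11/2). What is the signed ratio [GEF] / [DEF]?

[DEF] = ½·((-5)·(-8−(-8)) + (-7)·(-8−(-3)) + 8·(-3−(-8))) = ½·(0 + 35 + 40) = 75/2.
[GEF] = ½·((-9/4)·(-8−(-8)) + (-7)·(-8−(-11/2)) + 8·(-11/2−(-8))) = ½·(0 + 35/2 + 20) = 75/4, so the ratio is (75/4)/(75/2) = 1/2.

1/2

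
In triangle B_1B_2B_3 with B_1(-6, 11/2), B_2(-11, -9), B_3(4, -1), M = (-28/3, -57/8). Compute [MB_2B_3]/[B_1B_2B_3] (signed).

[B_1B_2B_3] = ½·((-6)·(-9−(-1)) + (-11)·(-1−(11/2)) + 4·(11/2−(-9))) = ½·(48 + 143/2 + 58) = 355/4.
[MB_2B_3] = ½·((-28/3)·(-9−(-1)) + (-11)·(-1−(-57/8)) + 4·(-57/8−(-9))) = ½·(224/3 − 539/8 + 15/2) = 355/48, so the ratio is (355/48)/(355/4) = 1/12.

1/12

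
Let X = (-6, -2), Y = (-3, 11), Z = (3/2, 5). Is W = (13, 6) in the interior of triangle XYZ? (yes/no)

no

Barycentric coordinates of W: (-49/51, -146/153, 446/153).
The three coordinates are negative, negative, positive; a point is interior exactly when all three are positive.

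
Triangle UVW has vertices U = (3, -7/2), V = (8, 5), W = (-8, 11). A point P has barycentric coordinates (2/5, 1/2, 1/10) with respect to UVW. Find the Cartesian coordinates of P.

(22/5, 11/5)

P = (2/5)·U + (1/2)·V + (1/10)·W.
x-coordinate: (2/5)·3 + (1/2)·8 + (1/10)·(-8) = 22/5.
y-coordinate: (2/5)·(-7/2) + (1/2)·5 + (1/10)·11 = 11/5.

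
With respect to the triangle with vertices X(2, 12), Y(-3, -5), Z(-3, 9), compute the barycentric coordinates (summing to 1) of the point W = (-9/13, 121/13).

Signed area of the reference triangle: [XYZ] = ½·(2·(-5−9) + (-3)·(9−12) + (-3)·(12−(-5))) = ½·(-28 + 9 − 51) = -35.
[WYZ] = ½·((-9/13)·(-5−9) + (-3)·(9−(121/13)) + (-3)·(121/13−(-5))) = ½·(126/13 + 12/13 − 558/13) = -210/13, so the X-coordinate is (-210/13)/(-35) = 6/13.
[XWZ] = ½·(2·(121/13−9) + (-9/13)·(9−12) + (-3)·(12−(121/13))) = ½·(8/13 + 27/13 − 105/13) = -35/13, so the Y-coordinate is 1/13.
[XYW] = ½·(2·(-5−(121/13)) + (-3)·(121/13−12) + (-9/13)·(12−(-5))) = ½·(-372/13 + 105/13 − 153/13) = -210/13, so the Z-coordinate is 6/13.
Check: 6/13 + 1/13 + 6/13 = 1.

(6/13, 1/13, 6/13)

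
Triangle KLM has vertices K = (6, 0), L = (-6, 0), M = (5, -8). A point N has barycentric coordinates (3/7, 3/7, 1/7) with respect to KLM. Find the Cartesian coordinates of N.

N = (3/7)·K + (3/7)·L + (1/7)·M.
x-coordinate: (3/7)·6 + (3/7)·(-6) + (1/7)·5 = 5/7.
y-coordinate: (3/7)·0 + (3/7)·0 + (1/7)·(-8) = -8/7.

(5/7, -8/7)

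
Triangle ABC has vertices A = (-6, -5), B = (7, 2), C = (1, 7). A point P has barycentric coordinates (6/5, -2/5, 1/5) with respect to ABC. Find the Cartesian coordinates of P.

(-49/5, -27/5)

P = (6/5)·A + (-2/5)·B + (1/5)·C.
x-coordinate: (6/5)·(-6) + (-2/5)·7 + (1/5)·1 = -49/5.
y-coordinate: (6/5)·(-5) + (-2/5)·2 + (1/5)·7 = -27/5.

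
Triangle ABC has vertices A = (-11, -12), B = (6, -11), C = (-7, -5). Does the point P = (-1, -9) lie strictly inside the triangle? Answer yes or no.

Barycentric coordinates of P: (16/115, 58/115, 41/115).
The three coordinates are positive, positive, positive; a point is interior exactly when all three are positive.

yes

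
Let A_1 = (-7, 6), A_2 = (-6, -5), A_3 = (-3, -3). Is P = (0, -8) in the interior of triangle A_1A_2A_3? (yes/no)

Barycentric coordinates of P: (-3/5, -1/5, 9/5).
The three coordinates are negative, negative, positive; a point is interior exactly when all three are positive.

no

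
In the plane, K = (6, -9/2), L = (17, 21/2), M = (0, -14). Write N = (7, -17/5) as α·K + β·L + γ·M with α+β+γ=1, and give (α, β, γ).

(3/5, 1/5, 1/5)

Signed area of the reference triangle: [KLM] = ½·(6·(21/2−(-14)) + 17·(-14−(-9/2)) + 0·(-9/2−(21/2))) = ½·(147 − 323/2 + 0) = -29/4.
[NLM] = ½·(7·(21/2−(-14)) + 17·(-14−(-17/5)) + 0·(-17/5−(21/2))) = ½·(343/2 − 901/5 + 0) = -87/20, so the K-coordinate is (-87/20)/(-29/4) = 3/5.
[KNM] = ½·(6·(-17/5−(-14)) + 7·(-14−(-9/2)) + 0·(-9/2−(-17/5))) = ½·(318/5 − 133/2 + 0) = -29/20, so the L-coordinate is 1/5.
[KLN] = ½·(6·(21/2−(-17/5)) + 17·(-17/5−(-9/2)) + 7·(-9/2−(21/2))) = ½·(417/5 + 187/10 − 105) = -29/20, so the M-coordinate is 1/5.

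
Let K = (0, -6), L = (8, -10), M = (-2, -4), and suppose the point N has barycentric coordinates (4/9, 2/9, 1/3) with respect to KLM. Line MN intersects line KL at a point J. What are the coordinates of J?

Line MN meets KL where the M-coordinate vanishes; zeroing N's M-weight and renormalizing leaves K, L-weights 4/9 : 2/9 → (2/3, 1/3).
So J = (2/3)·K + (1/3)·L = (8/3, -22/3).

(8/3, -22/3)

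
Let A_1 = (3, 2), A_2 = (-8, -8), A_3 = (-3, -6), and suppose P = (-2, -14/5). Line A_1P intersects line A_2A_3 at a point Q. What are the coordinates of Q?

(-7, -38/5)

Barycentric coordinates of P with respect to A_1A_2A_3: (1/2, 2/5, 1/10).
On side A_2A_3 the A_1-coordinate is zero; dropping P's A_1-weight 1/2 and renormalizing the remaining 2/5 : 1/10 gives weights 4/5, 1/5 on A_2, A_3.
Q = (4/5)·(-8, -8) + (1/5)·(-3, -6) = (-7, -38/5).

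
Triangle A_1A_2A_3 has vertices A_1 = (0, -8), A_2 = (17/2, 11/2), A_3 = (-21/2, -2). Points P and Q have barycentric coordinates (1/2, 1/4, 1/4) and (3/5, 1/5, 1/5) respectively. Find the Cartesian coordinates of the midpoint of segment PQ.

(-9/20, -289/80)

Barycentric coordinates of the midpoint are the average: (11/20, 9/40, 9/40).
Converting: (11/20)·A_1 + (9/40)·A_2 + (9/40)·A_3 = (-9/20, -289/80).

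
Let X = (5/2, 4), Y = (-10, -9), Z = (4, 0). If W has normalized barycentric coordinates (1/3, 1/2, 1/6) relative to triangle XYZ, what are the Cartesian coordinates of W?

(-7/2, -19/6)

W = (1/3)·X + (1/2)·Y + (1/6)·Z.
x-coordinate: (1/3)·(5/2) + (1/2)·(-10) + (1/6)·4 = -7/2.
y-coordinate: (1/3)·4 + (1/2)·(-9) + (1/6)·0 = -19/6.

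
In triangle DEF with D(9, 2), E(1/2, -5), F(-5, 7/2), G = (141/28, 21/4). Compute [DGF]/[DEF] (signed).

[DEF] = ½·(9·(-5−(7/2)) + (1/2)·(7/2−2) + (-5)·(2−(-5))) = ½·(-153/2 + 3/4 − 35) = -443/8.
[DGF] = ½·(9·(21/4−(7/2)) + (141/28)·(7/2−2) + (-5)·(2−(21/4))) = ½·(63/4 + 423/56 + 65/4) = 2215/112, so the ratio is (2215/112)/(-443/8) = -5/14.

-5/14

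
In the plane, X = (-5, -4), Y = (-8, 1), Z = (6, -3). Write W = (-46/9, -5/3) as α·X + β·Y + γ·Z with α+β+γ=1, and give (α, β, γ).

Signed area of the reference triangle: [XYZ] = ½·((-5)·(1−(-3)) + (-8)·(-3−(-4)) + 6·(-4−1)) = ½·(-20 − 8 − 30) = -29.
[WYZ] = ½·((-46/9)·(1−(-3)) + (-8)·(-3−(-5/3)) + 6·(-5/3−1)) = ½·(-184/9 + 32/3 − 16) = -116/9, so the X-coordinate is (-116/9)/(-29) = 4/9.
[XWZ] = ½·((-5)·(-5/3−(-3)) + (-46/9)·(-3−(-4)) + 6·(-4−(-5/3))) = ½·(-20/3 − 46/9 − 14) = -116/9, so the Y-coordinate is 4/9.
[XYW] = ½·((-5)·(1−(-5/3)) + (-8)·(-5/3−(-4)) + (-46/9)·(-4−1)) = ½·(-40/3 − 56/3 + 230/9) = -29/9, so the Z-coordinate is 1/9.

(4/9, 4/9, 1/9)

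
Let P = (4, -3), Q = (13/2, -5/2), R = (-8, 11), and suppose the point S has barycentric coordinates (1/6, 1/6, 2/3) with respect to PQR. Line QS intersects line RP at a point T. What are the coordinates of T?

Line QS meets RP where the Q-coordinate vanishes; zeroing S's Q-weight and renormalizing leaves R, P-weights 2/3 : 1/6 → (4/5, 1/5).
So T = (4/5)·R + (1/5)·P = (-28/5, 41/5).

(-28/5, 41/5)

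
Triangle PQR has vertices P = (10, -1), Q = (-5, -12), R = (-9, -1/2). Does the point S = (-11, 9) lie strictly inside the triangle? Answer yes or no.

Barycentric coordinates of S: (30/433, -359/433, 762/433).
The three coordinates are positive, negative, positive; a point is interior exactly when all three are positive.

no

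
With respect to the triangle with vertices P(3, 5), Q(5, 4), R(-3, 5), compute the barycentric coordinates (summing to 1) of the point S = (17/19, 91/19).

(7/19, 4/19, 8/19)

Signed area of the reference triangle: [PQR] = ½·(3·(4−5) + 5·(5−5) + (-3)·(5−4)) = ½·(-3 + 0 − 3) = -3.
[SQR] = ½·((17/19)·(4−5) + 5·(5−(91/19)) + (-3)·(91/19−4)) = ½·(-17/19 + 20/19 − 45/19) = -21/19, so the P-coordinate is (-21/19)/(-3) = 7/19.
[PSR] = ½·(3·(91/19−5) + (17/19)·(5−5) + (-3)·(5−(91/19))) = ½·(-12/19 + 0 − 12/19) = -12/19, so the Q-coordinate is 4/19.
[PQS] = ½·(3·(4−(91/19)) + 5·(91/19−5) + (17/19)·(5−4)) = ½·(-45/19 − 20/19 + 17/19) = -24/19, so the R-coordinate is 8/19.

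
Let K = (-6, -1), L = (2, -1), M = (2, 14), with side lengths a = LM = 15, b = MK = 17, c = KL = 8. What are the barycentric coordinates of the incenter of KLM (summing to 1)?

(3/8, 17/40, 1/5)

The incenter has barycentric coordinates proportional to the opposite side lengths: (15 : 17 : 8).
Normalizing by 15+17+8 = 40 gives (3/8, 17/40, 1/5).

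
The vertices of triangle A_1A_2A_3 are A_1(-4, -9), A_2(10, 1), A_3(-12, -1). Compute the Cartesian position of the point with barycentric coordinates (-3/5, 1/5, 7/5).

P = (-3/5)·A_1 + (1/5)·A_2 + (7/5)·A_3.
x-coordinate: (-3/5)·(-4) + (1/5)·10 + (7/5)·(-12) = -62/5.
y-coordinate: (-3/5)·(-9) + (1/5)·1 + (7/5)·(-1) = 21/5.

(-62/5, 21/5)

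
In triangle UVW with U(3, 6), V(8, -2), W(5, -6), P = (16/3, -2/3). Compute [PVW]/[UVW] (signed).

[UVW] = ½·(3·(-2−(-6)) + 8·(-6−6) + 5·(6−(-2))) = ½·(12 − 96 + 40) = -22.
[PVW] = ½·((16/3)·(-2−(-6)) + 8·(-6−(-2/3)) + 5·(-2/3−(-2))) = ½·(64/3 − 128/3 + 20/3) = -22/3, so the ratio is (-22/3)/(-22) = 1/3.

1/3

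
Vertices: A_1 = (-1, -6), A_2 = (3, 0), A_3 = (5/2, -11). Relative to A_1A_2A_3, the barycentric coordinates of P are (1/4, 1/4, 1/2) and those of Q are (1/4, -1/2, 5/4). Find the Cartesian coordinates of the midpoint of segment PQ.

(25/16, -89/8)

Barycentric coordinates of the midpoint are the average: (1/4, -1/8, 7/8).
Converting: (1/4)·A_1 + (-1/8)·A_2 + (7/8)·A_3 = (25/16, -89/8).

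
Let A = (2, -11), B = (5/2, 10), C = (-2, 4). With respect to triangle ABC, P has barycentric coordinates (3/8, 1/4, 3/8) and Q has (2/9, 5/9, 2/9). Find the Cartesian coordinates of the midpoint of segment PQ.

Barycentric coordinates of the midpoint are the average: (43/144, 29/72, 43/144).
Converting: (43/144)·A + (29/72)·B + (43/144)·C = (145/144, 31/16).

(145/144, 31/16)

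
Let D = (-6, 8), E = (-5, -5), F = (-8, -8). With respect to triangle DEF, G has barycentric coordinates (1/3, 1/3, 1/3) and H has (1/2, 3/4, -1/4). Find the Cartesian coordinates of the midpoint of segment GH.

Barycentric coordinates of the midpoint are the average: (5/12, 13/24, 1/24).
Converting: (5/12)·D + (13/24)·E + (1/24)·F = (-133/24, 7/24).

(-133/24, 7/24)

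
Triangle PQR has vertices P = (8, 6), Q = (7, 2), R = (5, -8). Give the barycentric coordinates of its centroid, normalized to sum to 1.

(1/3, 1/3, 1/3)

The centroid is the average of the vertices, so each weight is 1/3.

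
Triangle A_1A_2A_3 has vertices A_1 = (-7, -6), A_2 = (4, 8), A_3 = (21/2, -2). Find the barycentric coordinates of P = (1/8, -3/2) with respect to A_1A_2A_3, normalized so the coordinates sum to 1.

Signed area of the reference triangle: [A_1A_2A_3] = ½·((-7)·(8−(-2)) + 4·(-2−(-6)) + (21/2)·(-6−8)) = ½·(-70 + 16 − 147) = -201/2.
[PA_2A_3] = ½·((1/8)·(8−(-2)) + 4·(-2−(-3/2)) + (21/2)·(-3/2−8)) = ½·(5/4 − 2 − 399/4) = -201/4, so the A_1-coordinate is (-201/4)/(-201/2) = 1/2.
[A_1PA_3] = ½·((-7)·(-3/2−(-2)) + (1/8)·(-2−(-6)) + (21/2)·(-6−(-3/2))) = ½·(-7/2 + 1/2 − 189/4) = -201/8, so the A_2-coordinate is 1/4.
[A_1A_2P] = ½·((-7)·(8−(-3/2)) + 4·(-3/2−(-6)) + (1/8)·(-6−8)) = ½·(-133/2 + 18 − 7/4) = -201/8, so the A_3-coordinate is 1/4.
Check: 1/2 + 1/4 + 1/4 = 1.

(1/2, 1/4, 1/4)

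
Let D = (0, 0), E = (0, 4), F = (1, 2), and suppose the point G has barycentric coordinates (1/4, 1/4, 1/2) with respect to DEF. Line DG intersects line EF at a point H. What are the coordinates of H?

(2/3, 8/3)

Line DG meets EF where the D-coordinate vanishes; zeroing G's D-weight and renormalizing leaves E, F-weights 1/4 : 1/2 → (1/3, 2/3).
So H = (1/3)·E + (2/3)·F = (2/3, 8/3).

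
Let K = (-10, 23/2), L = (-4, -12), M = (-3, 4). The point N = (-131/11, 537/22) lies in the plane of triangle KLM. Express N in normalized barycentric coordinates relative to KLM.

(15/11, -7/11, 3/11)

Signed area of the reference triangle: [KLM] = ½·((-10)·(-12−4) + (-4)·(4−(23/2)) + (-3)·(23/2−(-12))) = ½·(160 + 30 − 141/2) = 239/4.
[NLM] = ½·((-131/11)·(-12−4) + (-4)·(4−(537/22)) + (-3)·(537/22−(-12))) = ½·(2096/11 + 898/11 − 2403/22) = 3585/44, so the K-coordinate is (3585/44)/(239/4) = 15/11.
[KNM] = ½·((-10)·(537/22−4) + (-131/11)·(4−(23/2)) + (-3)·(23/2−(537/22))) = ½·(-2245/11 + 1965/22 + 426/11) = -1673/44, so the L-coordinate is -7/11.
[KLN] = ½·((-10)·(-12−(537/22)) + (-4)·(537/22−(23/2)) + (-131/11)·(23/2−(-12))) = ½·(4005/11 − 568/11 − 6157/22) = 717/44, so the M-coordinate is 3/11.
Check: 15/11 − 7/11 + 3/11 = 1.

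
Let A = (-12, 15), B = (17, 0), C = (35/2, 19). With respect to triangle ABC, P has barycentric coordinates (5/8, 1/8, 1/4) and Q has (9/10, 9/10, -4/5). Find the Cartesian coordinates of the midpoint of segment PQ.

(-21/4, 497/80)

Barycentric coordinates of the midpoint are the average: (61/80, 41/80, -11/40).
Converting: (61/80)·A + (41/80)·B + (-11/40)·C = (-21/4, 497/80).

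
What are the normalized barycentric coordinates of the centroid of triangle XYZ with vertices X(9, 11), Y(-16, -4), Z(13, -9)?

The centroid is the average of the vertices, so each weight is 1/3.

(1/3, 1/3, 1/3)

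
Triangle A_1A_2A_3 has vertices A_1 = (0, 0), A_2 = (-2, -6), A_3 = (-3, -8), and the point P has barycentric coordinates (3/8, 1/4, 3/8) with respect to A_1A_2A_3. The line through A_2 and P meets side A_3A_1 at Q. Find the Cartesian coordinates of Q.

(-3/2, -4)

Line A_2P meets A_3A_1 where the A_2-coordinate vanishes; zeroing P's A_2-weight and renormalizing leaves A_3, A_1-weights 3/8 : 3/8 → (1/2, 1/2).
So Q = (1/2)·A_3 + (1/2)·A_1 = (-3/2, -4).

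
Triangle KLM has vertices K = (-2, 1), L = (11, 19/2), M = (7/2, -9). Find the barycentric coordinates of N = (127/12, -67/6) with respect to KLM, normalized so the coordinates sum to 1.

(-5/6, 1/3, 3/2)

Signed area of the reference triangle: [KLM] = ½·((-2)·(19/2−(-9)) + 11·(-9−1) + (7/2)·(1−(19/2))) = ½·(-37 − 110 − 119/4) = -707/8.
[NLM] = ½·((127/12)·(19/2−(-9)) + 11·(-9−(-67/6)) + (7/2)·(-67/6−(19/2))) = ½·(4699/24 + 143/6 − 217/3) = 3535/48, so the K-coordinate is (3535/48)/(-707/8) = -5/6.
[KNM] = ½·((-2)·(-67/6−(-9)) + (127/12)·(-9−1) + (7/2)·(1−(-67/6))) = ½·(13/3 − 635/6 + 511/12) = -707/24, so the L-coordinate is 1/3.
[KLN] = ½·((-2)·(19/2−(-67/6)) + 11·(-67/6−1) + (127/12)·(1−(19/2))) = ½·(-124/3 − 803/6 − 2159/24) = -2121/16, so the M-coordinate is 3/2.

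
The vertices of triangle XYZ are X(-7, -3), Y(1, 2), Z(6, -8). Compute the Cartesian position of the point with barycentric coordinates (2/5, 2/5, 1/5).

(-6/5, -2)

W = (2/5)·X + (2/5)·Y + (1/5)·Z.
x-coordinate: (2/5)·(-7) + (2/5)·1 + (1/5)·6 = -6/5.
y-coordinate: (2/5)·(-3) + (2/5)·2 + (1/5)·(-8) = -2.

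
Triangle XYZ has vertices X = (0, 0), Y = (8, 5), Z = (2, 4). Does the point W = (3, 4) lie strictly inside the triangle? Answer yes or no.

Barycentric coordinates of W: (1/22, 2/11, 17/22).
The three coordinates are positive, positive, positive; a point is interior exactly when all three are positive.

yes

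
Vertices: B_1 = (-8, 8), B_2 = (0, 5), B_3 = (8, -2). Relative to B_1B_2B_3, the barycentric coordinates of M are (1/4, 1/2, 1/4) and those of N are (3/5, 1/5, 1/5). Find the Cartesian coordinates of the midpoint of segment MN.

Barycentric coordinates of the midpoint are the average: (17/40, 7/20, 9/40).
Converting: (17/40)·B_1 + (7/20)·B_2 + (9/40)·B_3 = (-8/5, 47/10).

(-8/5, 47/10)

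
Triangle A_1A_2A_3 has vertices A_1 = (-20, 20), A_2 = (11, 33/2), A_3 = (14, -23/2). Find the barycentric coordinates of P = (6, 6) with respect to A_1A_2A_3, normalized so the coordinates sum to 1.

(1/5, 2/5, 2/5)

Signed area of the reference triangle: [A_1A_2A_3] = ½·((-20)·(33/2−(-23/2)) + 11·(-23/2−20) + 14·(20−(33/2))) = ½·(-560 − 693/2 + 49) = -1715/4.
[PA_2A_3] = ½·(6·(33/2−(-23/2)) + 11·(-23/2−6) + 14·(6−(33/2))) = ½·(168 − 385/2 − 147) = -343/4, so the A_1-coordinate is (-343/4)/(-1715/4) = 1/5.
[A_1PA_3] = ½·((-20)·(6−(-23/2)) + 6·(-23/2−20) + 14·(20−6)) = ½·(-350 − 189 + 196) = -343/2, so the A_2-coordinate is 2/5.
[A_1A_2P] = ½·((-20)·(33/2−6) + 11·(6−20) + 6·(20−(33/2))) = ½·(-210 − 154 + 21) = -343/2, so the A_3-coordinate is 2/5.
Check: 1/5 + 2/5 + 2/5 = 1.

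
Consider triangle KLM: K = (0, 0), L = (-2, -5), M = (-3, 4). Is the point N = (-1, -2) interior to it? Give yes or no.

yes

Barycentric coordinates of N: (12/23, 10/23, 1/23).
The three coordinates are positive, positive, positive; a point is interior exactly when all three are positive.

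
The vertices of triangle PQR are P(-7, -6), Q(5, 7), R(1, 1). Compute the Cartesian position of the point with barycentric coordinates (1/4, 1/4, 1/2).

S = (1/4)·P + (1/4)·Q + (1/2)·R.
x-coordinate: (1/4)·(-7) + (1/4)·5 + (1/2)·1 = 0.
y-coordinate: (1/4)·(-6) + (1/4)·7 + (1/2)·1 = 3/4.

(0, 3/4)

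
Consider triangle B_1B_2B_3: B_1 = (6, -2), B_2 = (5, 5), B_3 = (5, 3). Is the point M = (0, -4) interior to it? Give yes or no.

no

Barycentric coordinates of M: (-5, -16, 22).
The three coordinates are negative, negative, positive; a point is interior exactly when all three are positive.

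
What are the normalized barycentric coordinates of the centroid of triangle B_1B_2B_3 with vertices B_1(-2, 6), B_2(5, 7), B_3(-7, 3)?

The centroid is the average of the vertices, so each weight is 1/3.

(1/3, 1/3, 1/3)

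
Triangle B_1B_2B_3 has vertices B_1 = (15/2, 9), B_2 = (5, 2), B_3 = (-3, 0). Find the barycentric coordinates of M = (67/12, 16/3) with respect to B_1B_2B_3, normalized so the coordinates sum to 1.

Signed area of the reference triangle: [B_1B_2B_3] = ½·((15/2)·(2−0) + 5·(0−9) + (-3)·(9−2)) = ½·(15 − 45 − 21) = -51/2.
[MB_2B_3] = ½·((67/12)·(2−0) + 5·(0−(16/3)) + (-3)·(16/3−2)) = ½·(67/6 − 80/3 − 10) = -51/4, so the B_1-coordinate is (-51/4)/(-51/2) = 1/2.
[B_1MB_3] = ½·((15/2)·(16/3−0) + (67/12)·(0−9) + (-3)·(9−(16/3))) = ½·(40 − 201/4 − 11) = -85/8, so the B_2-coordinate is 5/12.
[B_1B_2M] = ½·((15/2)·(2−(16/3)) + 5·(16/3−9) + (67/12)·(9−2)) = ½·(-25 − 55/3 + 469/12) = -17/8, so the B_3-coordinate is 1/12.
Check: 1/2 + 5/12 + 1/12 = 1.

(1/2, 5/12, 1/12)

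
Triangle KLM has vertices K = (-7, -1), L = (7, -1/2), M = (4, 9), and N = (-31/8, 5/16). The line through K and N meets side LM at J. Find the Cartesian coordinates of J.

(11/2, 17/4)

Barycentric coordinates of N with respect to KLM: (3/4, 1/8, 1/8).
On side LM the K-coordinate is zero; dropping N's K-weight 3/4 and renormalizing the remaining 1/8 : 1/8 gives weights 1/2, 1/2 on L, M.
J = (1/2)·(7, -1/2) + (1/2)·(4, 9) = (11/2, 17/4).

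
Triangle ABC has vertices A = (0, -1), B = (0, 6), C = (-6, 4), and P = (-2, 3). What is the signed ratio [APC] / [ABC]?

1/3

[ABC] = ½·(0·(6−4) + 0·(4−(-1)) + (-6)·(-1−6)) = ½·(0 + 0 + 42) = 21.
[APC] = ½·(0·(3−4) + (-2)·(4−(-1)) + (-6)·(-1−3)) = ½·(0 − 10 + 24) = 7, so the ratio is 7/21 = 1/3.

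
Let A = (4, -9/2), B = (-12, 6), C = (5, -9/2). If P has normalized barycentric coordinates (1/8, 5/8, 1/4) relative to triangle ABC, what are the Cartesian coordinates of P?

P = (1/8)·A + (5/8)·B + (1/4)·C.
x-coordinate: (1/8)·4 + (5/8)·(-12) + (1/4)·5 = -23/4.
y-coordinate: (1/8)·(-9/2) + (5/8)·6 + (1/4)·(-9/2) = 33/16.

(-23/4, 33/16)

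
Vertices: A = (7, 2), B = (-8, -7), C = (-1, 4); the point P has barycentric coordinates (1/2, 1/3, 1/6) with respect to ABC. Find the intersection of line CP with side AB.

Line CP meets AB where the C-coordinate vanishes; zeroing P's C-weight and renormalizing leaves A, B-weights 1/2 : 1/3 → (3/5, 2/5).
So Q = (3/5)·A + (2/5)·B = (1, -8/5).

(1, -8/5)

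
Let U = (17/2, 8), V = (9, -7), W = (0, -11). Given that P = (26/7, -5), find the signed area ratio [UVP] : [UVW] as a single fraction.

4/7

[UVW] = ½·((17/2)·(-7−(-11)) + 9·(-11−8) + 0·(8−(-7))) = ½·(34 − 171 + 0) = -137/2.
[UVP] = ½·((17/2)·(-7−(-5)) + 9·(-5−8) + (26/7)·(8−(-7))) = ½·(-17 − 117 + 390/7) = -274/7, so the ratio is (-274/7)/(-137/2) = 4/7.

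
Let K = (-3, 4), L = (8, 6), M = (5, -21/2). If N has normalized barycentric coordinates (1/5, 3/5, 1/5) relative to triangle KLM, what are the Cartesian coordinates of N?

N = (1/5)·K + (3/5)·L + (1/5)·M.
x-coordinate: (1/5)·(-3) + (3/5)·8 + (1/5)·5 = 26/5.
y-coordinate: (1/5)·4 + (3/5)·6 + (1/5)·(-21/2) = 23/10.

(26/5, 23/10)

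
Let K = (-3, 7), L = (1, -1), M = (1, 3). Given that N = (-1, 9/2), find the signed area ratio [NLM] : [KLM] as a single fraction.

[KLM] = ½·((-3)·(-1−3) + 1·(3−7) + 1·(7−(-1))) = ½·(12 − 4 + 8) = 8.
[NLM] = ½·((-1)·(-1−3) + 1·(3−(9/2)) + 1·(9/2−(-1))) = ½·(4 − 3/2 + 11/2) = 4, so the ratio is 4/8 = 1/2.

1/2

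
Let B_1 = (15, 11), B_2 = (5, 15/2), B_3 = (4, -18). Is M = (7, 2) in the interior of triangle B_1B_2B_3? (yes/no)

Barycentric coordinates of M: (113/503, 266/503, 124/503).
The three coordinates are positive, positive, positive; a point is interior exactly when all three are positive.

yes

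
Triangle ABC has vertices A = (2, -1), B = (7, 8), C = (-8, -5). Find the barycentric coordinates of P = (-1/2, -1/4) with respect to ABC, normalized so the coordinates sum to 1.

Signed area of the reference triangle: [ABC] = ½·(2·(8−(-5)) + 7·(-5−(-1)) + (-8)·(-1−8)) = ½·(26 − 28 + 72) = 35.
[PBC] = ½·((-1/2)·(8−(-5)) + 7·(-5−(-1/4)) + (-8)·(-1/4−8)) = ½·(-13/2 − 133/4 + 66) = 105/8, so the A-coordinate is (105/8)/35 = 3/8.
[APC] = ½·(2·(-1/4−(-5)) + (-1/2)·(-5−(-1)) + (-8)·(-1−(-1/4))) = ½·(19/2 + 2 + 6) = 35/4, so the B-coordinate is 1/4.
[ABP] = ½·(2·(8−(-1/4)) + 7·(-1/4−(-1)) + (-1/2)·(-1−8)) = ½·(33/2 + 21/4 + 9/2) = 105/8, so the C-coordinate is 3/8.
Check: 3/8 + 1/4 + 3/8 = 1.

(3/8, 1/4, 3/8)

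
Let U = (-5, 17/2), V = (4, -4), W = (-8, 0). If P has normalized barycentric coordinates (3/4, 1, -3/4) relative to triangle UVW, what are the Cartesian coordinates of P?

P = (3/4)·U + 1·V + (-3/4)·W.
x-coordinate: (3/4)·(-5) + 1·4 + (-3/4)·(-8) = 25/4.
y-coordinate: (3/4)·(17/2) + 1·(-4) + (-3/4)·0 = 19/8.

(25/4, 19/8)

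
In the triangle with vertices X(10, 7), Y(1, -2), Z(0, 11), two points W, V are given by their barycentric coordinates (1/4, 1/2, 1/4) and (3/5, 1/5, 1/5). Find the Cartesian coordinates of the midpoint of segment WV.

Barycentric coordinates of the midpoint are the average: (17/40, 7/20, 9/40).
Converting: (17/40)·X + (7/20)·Y + (9/40)·Z = (23/5, 19/4).

(23/5, 19/4)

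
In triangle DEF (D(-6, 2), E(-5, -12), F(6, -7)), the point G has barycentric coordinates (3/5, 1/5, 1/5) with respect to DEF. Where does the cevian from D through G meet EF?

(1/2, -19/2)

Line DG meets EF where the D-coordinate vanishes; zeroing G's D-weight and renormalizing leaves E, F-weights 1/5 : 1/5 → (1/2, 1/2).
So H = (1/2)·E + (1/2)·F = (1/2, -19/2).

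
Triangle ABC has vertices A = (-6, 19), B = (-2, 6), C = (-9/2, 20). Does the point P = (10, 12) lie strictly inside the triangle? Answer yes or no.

Barycentric coordinates of P: (-366/47, 53/47, 360/47).
The three coordinates are negative, positive, positive; a point is interior exactly when all three are positive.

no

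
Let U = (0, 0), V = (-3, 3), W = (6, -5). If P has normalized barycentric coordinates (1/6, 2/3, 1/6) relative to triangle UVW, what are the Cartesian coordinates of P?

(-1, 7/6)

P = (1/6)·U + (2/3)·V + (1/6)·W.
x-coordinate: (1/6)·0 + (2/3)·(-3) + (1/6)·6 = -1.
y-coordinate: (1/6)·0 + (2/3)·3 + (1/6)·(-5) = 7/6.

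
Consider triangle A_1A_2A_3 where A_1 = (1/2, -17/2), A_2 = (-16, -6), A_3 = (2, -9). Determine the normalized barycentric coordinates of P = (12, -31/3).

(4/3, -2/3, 1/3)

Signed area of the reference triangle: [A_1A_2A_3] = ½·((1/2)·(-6−(-9)) + (-16)·(-9−(-17/2)) + 2·(-17/2−(-6))) = ½·(3/2 + 8 − 5) = 9/4.
[PA_2A_3] = ½·(12·(-6−(-9)) + (-16)·(-9−(-31/3)) + 2·(-31/3−(-6))) = ½·(36 − 64/3 − 26/3) = 3, so the A_1-coordinate is 3/(9/4) = 4/3.
[A_1PA_3] = ½·((1/2)·(-31/3−(-9)) + 12·(-9−(-17/2)) + 2·(-17/2−(-31/3))) = ½·(-2/3 − 6 + 11/3) = -3/2, so the A_2-coordinate is -2/3.
[A_1A_2P] = ½·((1/2)·(-6−(-31/3)) + (-16)·(-31/3−(-17/2)) + 12·(-17/2−(-6))) = ½·(13/6 + 88/3 − 30) = 3/4, so the A_3-coordinate is 1/3.
Check: 4/3 − 2/3 + 1/3 = 1.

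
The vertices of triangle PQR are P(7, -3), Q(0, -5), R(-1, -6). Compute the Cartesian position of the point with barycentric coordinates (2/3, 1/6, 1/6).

(9/2, -23/6)

S = (2/3)·P + (1/6)·Q + (1/6)·R.
x-coordinate: (2/3)·7 + (1/6)·0 + (1/6)·(-1) = 9/2.
y-coordinate: (2/3)·(-3) + (1/6)·(-5) + (1/6)·(-6) = -23/6.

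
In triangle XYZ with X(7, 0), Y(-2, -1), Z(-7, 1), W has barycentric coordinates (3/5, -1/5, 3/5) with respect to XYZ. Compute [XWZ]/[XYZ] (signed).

-1/5

The signed ratio [XWZ]/[XYZ] equals the barycentric coordinate of W at vertex Y, which is -1/5.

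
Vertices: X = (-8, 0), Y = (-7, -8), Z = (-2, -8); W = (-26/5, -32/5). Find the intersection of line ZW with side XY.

(-22/3, -16/3)

Barycentric coordinates of W with respect to XYZ: (1/5, 2/5, 2/5).
On side XY the Z-coordinate is zero; dropping W's Z-weight 2/5 and renormalizing the remaining 1/5 : 2/5 gives weights 1/3, 2/3 on X, Y.
V = (1/3)·(-8, 0) + (2/3)·(-7, -8) = (-22/3, -16/3).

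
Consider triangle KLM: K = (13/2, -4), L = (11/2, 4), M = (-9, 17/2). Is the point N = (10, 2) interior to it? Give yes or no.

no

Barycentric coordinates of N: (35/446, 547/446, -68/223).
The three coordinates are positive, positive, negative; a point is interior exactly when all three are positive.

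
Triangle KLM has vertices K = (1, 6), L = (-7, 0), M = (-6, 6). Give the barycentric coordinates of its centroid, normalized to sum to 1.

(1/3, 1/3, 1/3)

The centroid is the average of the vertices, so each weight is 1/3.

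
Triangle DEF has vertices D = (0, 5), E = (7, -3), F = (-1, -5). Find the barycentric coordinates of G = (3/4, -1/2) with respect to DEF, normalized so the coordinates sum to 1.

Signed area of the reference triangle: [DEF] = ½·(0·(-3−(-5)) + 7·(-5−5) + (-1)·(5−(-3))) = ½·(0 − 70 − 8) = -39.
[GEF] = ½·((3/4)·(-3−(-5)) + 7·(-5−(-1/2)) + (-1)·(-1/2−(-3))) = ½·(3/2 − 63/2 − 5/2) = -65/4, so the D-coordinate is (-65/4)/(-39) = 5/12.
[DGF] = ½·(0·(-1/2−(-5)) + (3/4)·(-5−5) + (-1)·(5−(-1/2))) = ½·(0 − 15/2 − 11/2) = -13/2, so the E-coordinate is 1/6.
[DEG] = ½·(0·(-3−(-1/2)) + 7·(-1/2−5) + (3/4)·(5−(-3))) = ½·(0 − 77/2 + 6) = -65/4, so the F-coordinate is 5/12.

(5/12, 1/6, 5/12)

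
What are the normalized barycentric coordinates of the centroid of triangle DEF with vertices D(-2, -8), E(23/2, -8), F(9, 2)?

The centroid is the average of the vertices, so each weight is 1/3.

(1/3, 1/3, 1/3)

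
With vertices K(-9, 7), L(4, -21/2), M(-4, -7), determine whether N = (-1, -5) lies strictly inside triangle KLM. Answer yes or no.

Barycentric coordinates of N: (53/189, 104/189, 32/189).
The three coordinates are positive, positive, positive; a point is interior exactly when all three are positive.

yes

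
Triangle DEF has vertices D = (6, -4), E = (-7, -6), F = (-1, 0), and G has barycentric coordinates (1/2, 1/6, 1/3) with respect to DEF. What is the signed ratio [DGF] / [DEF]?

The signed ratio [DGF]/[DEF] equals the barycentric coordinate of G at vertex E, which is 1/6.

1/6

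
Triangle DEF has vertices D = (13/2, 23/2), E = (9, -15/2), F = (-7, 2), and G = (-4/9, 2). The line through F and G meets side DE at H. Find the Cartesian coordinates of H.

(31/4, 2)

Barycentric coordinates of G with respect to DEF: (2/9, 2/9, 5/9).
On side DE the F-coordinate is zero; dropping G's F-weight 5/9 and renormalizing the remaining 2/9 : 2/9 gives weights 1/2, 1/2 on D, E.
H = (1/2)·(13/2, 23/2) + (1/2)·(9, -15/2) = (31/4, 2).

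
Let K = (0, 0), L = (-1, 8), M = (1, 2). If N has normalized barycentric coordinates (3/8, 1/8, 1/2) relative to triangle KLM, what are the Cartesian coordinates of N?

N = (3/8)·K + (1/8)·L + (1/2)·M.
x-coordinate: (3/8)·0 + (1/8)·(-1) + (1/2)·1 = 3/8.
y-coordinate: (3/8)·0 + (1/8)·8 + (1/2)·2 = 2.

(3/8, 2)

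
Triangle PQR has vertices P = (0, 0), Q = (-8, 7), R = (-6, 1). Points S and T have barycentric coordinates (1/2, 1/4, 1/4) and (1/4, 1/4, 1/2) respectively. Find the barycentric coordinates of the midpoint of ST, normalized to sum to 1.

(3/8, 1/4, 3/8)

Since both coordinate triples sum to 1, the midpoint's barycentrics are the componentwise average.
(1/2+1/4)/2 = 3/8; similarly 1/4 and 3/8.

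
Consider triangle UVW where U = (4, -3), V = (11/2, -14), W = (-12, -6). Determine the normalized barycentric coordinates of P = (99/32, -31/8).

(7/8, 1/16, 1/16)

Signed area of the reference triangle: [UVW] = ½·(4·(-14−(-6)) + (11/2)·(-6−(-3)) + (-12)·(-3−(-14))) = ½·(-32 − 33/2 − 132) = -361/4.
[PVW] = ½·((99/32)·(-14−(-6)) + (11/2)·(-6−(-31/8)) + (-12)·(-31/8−(-14))) = ½·(-99/4 − 187/16 − 243/2) = -2527/32, so the U-coordinate is (-2527/32)/(-361/4) = 7/8.
[UPW] = ½·(4·(-31/8−(-6)) + (99/32)·(-6−(-3)) + (-12)·(-3−(-31/8))) = ½·(17/2 − 297/32 − 21/2) = -361/64, so the V-coordinate is 1/16.
[UVP] = ½·(4·(-14−(-31/8)) + (11/2)·(-31/8−(-3)) + (99/32)·(-3−(-14))) = ½·(-81/2 − 77/16 + 1089/32) = -361/64, so the W-coordinate is 1/16.
Check: 7/8 + 1/16 + 1/16 = 1.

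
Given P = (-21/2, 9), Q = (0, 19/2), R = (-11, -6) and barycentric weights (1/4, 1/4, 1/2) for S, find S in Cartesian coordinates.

S = (1/4)·P + (1/4)·Q + (1/2)·R.
x-coordinate: (1/4)·(-21/2) + (1/4)·0 + (1/2)·(-11) = -65/8.
y-coordinate: (1/4)·9 + (1/4)·(19/2) + (1/2)·(-6) = 13/8.

(-65/8, 13/8)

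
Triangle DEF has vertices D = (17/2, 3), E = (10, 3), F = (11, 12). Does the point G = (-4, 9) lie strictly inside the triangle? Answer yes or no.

Barycentric coordinates of G: (88/9, -85/9, 2/3).
The three coordinates are positive, negative, positive; a point is interior exactly when all three are positive.

no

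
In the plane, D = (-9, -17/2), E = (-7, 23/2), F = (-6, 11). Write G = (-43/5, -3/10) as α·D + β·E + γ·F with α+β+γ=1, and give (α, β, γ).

(3/5, 4/5, -2/5)

Signed area of the reference triangle: [DEF] = ½·((-9)·(23/2−11) + (-7)·(11−(-17/2)) + (-6)·(-17/2−(23/2))) = ½·(-9/2 − 273/2 + 120) = -21/2.
[GEF] = ½·((-43/5)·(23/2−11) + (-7)·(11−(-3/10)) + (-6)·(-3/10−(23/2))) = ½·(-43/10 − 791/10 + 354/5) = -63/10, so the D-coordinate is (-63/10)/(-21/2) = 3/5.
[DGF] = ½·((-9)·(-3/10−11) + (-43/5)·(11−(-17/2)) + (-6)·(-17/2−(-3/10))) = ½·(1017/10 − 1677/10 + 246/5) = -42/5, so the E-coordinate is 4/5.
[DEG] = ½·((-9)·(23/2−(-3/10)) + (-7)·(-3/10−(-17/2)) + (-43/5)·(-17/2−(23/2))) = ½·(-531/5 − 287/5 + 172) = 21/5, so the F-coordinate is -2/5.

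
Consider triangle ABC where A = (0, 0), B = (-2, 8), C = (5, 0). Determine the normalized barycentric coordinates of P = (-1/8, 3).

Signed area of the reference triangle: [ABC] = ½·(0·(8−0) + (-2)·(0−0) + 5·(0−8)) = ½·(0 + 0 − 40) = -20.
[PBC] = ½·((-1/8)·(8−0) + (-2)·(0−3) + 5·(3−8)) = ½·(-1 + 6 − 25) = -10, so the A-coordinate is (-10)/(-20) = 1/2.
[APC] = ½·(0·(3−0) + (-1/8)·(0−0) + 5·(0−3)) = ½·(0 + 0 − 15) = -15/2, so the B-coordinate is 3/8.
[ABP] = ½·(0·(8−3) + (-2)·(3−0) + (-1/8)·(0−8)) = ½·(0 − 6 + 1) = -5/2, so the C-coordinate is 1/8.

(1/2, 3/8, 1/8)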